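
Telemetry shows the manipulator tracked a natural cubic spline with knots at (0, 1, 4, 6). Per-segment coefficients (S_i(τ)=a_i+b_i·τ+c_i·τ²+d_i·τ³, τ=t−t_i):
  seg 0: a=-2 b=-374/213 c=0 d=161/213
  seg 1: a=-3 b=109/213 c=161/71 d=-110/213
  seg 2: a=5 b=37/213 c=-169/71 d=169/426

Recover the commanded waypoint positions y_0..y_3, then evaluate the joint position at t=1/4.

y_0=-2 y_1=-3 y_2=5 y_3=-1
S(1/4) = -11029/4544

y_0 = S_0(0) = a_0 = -2
y_1 = S_1(0) = a_1 = -3
y_2 = S_2(0) = a_2 = 5
y_3 = S_2(2) = -1
t_q=1/4 is in segment 0 (τ=1/4); S_0(τ)=-11029/4544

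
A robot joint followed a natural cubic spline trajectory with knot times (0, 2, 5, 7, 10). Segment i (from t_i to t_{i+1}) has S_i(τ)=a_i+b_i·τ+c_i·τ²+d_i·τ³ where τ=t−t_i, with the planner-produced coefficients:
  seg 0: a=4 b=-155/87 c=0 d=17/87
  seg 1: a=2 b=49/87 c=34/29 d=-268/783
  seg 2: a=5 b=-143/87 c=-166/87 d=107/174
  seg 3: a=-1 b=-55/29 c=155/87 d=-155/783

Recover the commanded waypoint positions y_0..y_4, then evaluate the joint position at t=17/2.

y_0 = S_0(0) = a_0 = 4
y_1 = S_1(0) = a_1 = 2
y_2 = S_2(0) = a_2 = 5
y_3 = S_3(0) = a_3 = -1
y_4 = S_3(3) = 4
t_q=17/2 is in segment 3 (τ=3/2); S_3(τ)=-117/232

y_0=4 y_1=2 y_2=5 y_3=-1 y_4=4
S(17/2) = -117/232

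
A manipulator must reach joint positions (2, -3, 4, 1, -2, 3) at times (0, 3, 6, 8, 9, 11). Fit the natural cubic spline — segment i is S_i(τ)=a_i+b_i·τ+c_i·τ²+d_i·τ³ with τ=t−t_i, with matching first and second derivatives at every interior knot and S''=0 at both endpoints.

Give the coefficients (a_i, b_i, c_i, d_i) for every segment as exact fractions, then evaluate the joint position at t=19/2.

Δ: Δ0=-5/3, Δ1=7/3, Δ2=-3/2, Δ3=-3, Δ4=5/2
row 1: diag=12, rhs=24; c'=1/4, d'=2
row 2: denom=10−3·1/4=37/4; d'=(-23−3·2)/(37/4)=-116/37
row 3: denom=6−2·8/37=206/37; d'=(-9−2·-116/37)/(206/37)=-101/206
row 4: denom=6−1·37/206=1199/206; d'=(33−1·-101/206)/(1199/206)=6899/1199
back: M4=6899/1199
back: M3=-101/206−37/206·6899/1199=-1827/1199
back: M2=-116/37−8/37·-1827/1199=-3364/1199
back: M1=2−1/4·-3364/1199=3239/1199
M: M0=0, M1=3239/1199, M2=-3364/1199, M3=-1827/1199, M4=6899/1199, M5=0
seg 0: a=2, c=M0/2=0, d=(M1−M0)/(6·3)=3239/21582, b=Δ0−h0·(2M0+M1)/6=-21707/7194
seg 1: a=-3, c=M1/2=3239/2398, d=(M2−M1)/(6·3)=-2201/7194, b=Δ1−h1·(2M1+M2)/6=3722/3597
seg 2: a=4, c=M2/2=-1682/1199, d=(M3−M2)/(6·2)=1537/14388, b=Δ2−h2·(2M2+M3)/6=6319/7194
seg 3: a=1, c=M3/2=-1827/2398, d=(M4−M3)/(6·1)=4363/3597, b=Δ3−h3·(2M3+M4)/6=-2257/654
seg 4: a=-2, c=M4/2=6899/2398, d=(M5−M4)/(6·2)=-6899/14388, b=Δ4−h4·(2M4+M5)/6=-9611/7194
t_q=19/2 → seg 4, τ=1/2; S=-2+-9611/7194·τ+6899/2398·τ²+-6899/14388·τ³=-77069/38368

  seg 0: a=2 b=-21707/7194 c=0 d=3239/21582
  seg 1: a=-3 b=3722/3597 c=3239/2398 d=-2201/7194
  seg 2: a=4 b=6319/7194 c=-1682/1199 d=1537/14388
  seg 3: a=1 b=-2257/654 c=-1827/2398 d=4363/3597
  seg 4: a=-2 b=-9611/7194 c=6899/2398 d=-6899/14388
S(19/2) = -77069/38368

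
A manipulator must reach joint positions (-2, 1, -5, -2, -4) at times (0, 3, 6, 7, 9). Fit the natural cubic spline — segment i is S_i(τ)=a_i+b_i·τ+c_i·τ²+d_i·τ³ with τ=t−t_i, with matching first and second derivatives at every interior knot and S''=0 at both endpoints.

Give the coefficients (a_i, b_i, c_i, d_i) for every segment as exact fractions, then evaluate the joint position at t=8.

  seg 0: a=-2 b=413/170 c=0 d=-27/170
  seg 1: a=1 b=-158/85 c=-243/170 d=47/102
  seg 2: a=-5 b=341/170 c=231/85 d=-293/170
  seg 3: a=-2 b=193/85 c=-417/170 d=139/340
S(8) = -603/340

Δ: Δ0=1, Δ1=-2, Δ2=3, Δ3=-1
row 1: diag=12, rhs=-18; c'=1/4, d'=-3/2
row 2: denom=8−3·1/4=29/4; d'=(30−3·-3/2)/(29/4)=138/29
row 3: denom=6−1·4/29=170/29; d'=(-24−1·138/29)/(170/29)=-417/85
back: M3=-417/85
back: M2=138/29−4/29·-417/85=462/85
back: M1=-3/2−1/4·462/85=-243/85
M: M0=0, M1=-243/85, M2=462/85, M3=-417/85, M4=0
seg 0: a=-2, c=M0/2=0, d=(M1−M0)/(6·3)=-27/170, b=Δ0−h0·(2M0+M1)/6=413/170
seg 1: a=1, c=M1/2=-243/170, d=(M2−M1)/(6·3)=47/102, b=Δ1−h1·(2M1+M2)/6=-158/85
seg 2: a=-5, c=M2/2=231/85, d=(M3−M2)/(6·1)=-293/170, b=Δ2−h2·(2M2+M3)/6=341/170
seg 3: a=-2, c=M3/2=-417/170, d=(M4−M3)/(6·2)=139/340, b=Δ3−h3·(2M3+M4)/6=193/85
t_q=8 → seg 3, τ=1; S=-2+193/85·τ+-417/170·τ²+139/340·τ³=-603/340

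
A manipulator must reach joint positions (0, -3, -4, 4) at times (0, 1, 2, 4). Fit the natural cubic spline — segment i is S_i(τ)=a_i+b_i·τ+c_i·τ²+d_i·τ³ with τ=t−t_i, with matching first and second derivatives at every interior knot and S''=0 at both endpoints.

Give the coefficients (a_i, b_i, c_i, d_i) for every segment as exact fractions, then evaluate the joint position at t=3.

Δ: Δ0=-3, Δ1=-1, Δ2=4
row 1: diag=4, rhs=12; c'=1/4, d'=3
row 2: denom=6−1·1/4=23/4; d'=(30−1·3)/(23/4)=108/23
back: M2=108/23
back: M1=3−1/4·108/23=42/23
M: M0=0, M1=42/23, M2=108/23, M3=0
seg 0: a=0, c=M0/2=0, d=(M1−M0)/(6·1)=7/23, b=Δ0−h0·(2M0+M1)/6=-76/23
seg 1: a=-3, c=M1/2=21/23, d=(M2−M1)/(6·1)=11/23, b=Δ1−h1·(2M1+M2)/6=-55/23
seg 2: a=-4, c=M2/2=54/23, d=(M3−M2)/(6·2)=-9/23, b=Δ2−h2·(2M2+M3)/6=20/23
t_q=3 → seg 2, τ=1; S=-4+20/23·τ+54/23·τ²+-9/23·τ³=-27/23

  seg 0: a=0 b=-76/23 c=0 d=7/23
  seg 1: a=-3 b=-55/23 c=21/23 d=11/23
  seg 2: a=-4 b=20/23 c=54/23 d=-9/23
S(3) = -27/23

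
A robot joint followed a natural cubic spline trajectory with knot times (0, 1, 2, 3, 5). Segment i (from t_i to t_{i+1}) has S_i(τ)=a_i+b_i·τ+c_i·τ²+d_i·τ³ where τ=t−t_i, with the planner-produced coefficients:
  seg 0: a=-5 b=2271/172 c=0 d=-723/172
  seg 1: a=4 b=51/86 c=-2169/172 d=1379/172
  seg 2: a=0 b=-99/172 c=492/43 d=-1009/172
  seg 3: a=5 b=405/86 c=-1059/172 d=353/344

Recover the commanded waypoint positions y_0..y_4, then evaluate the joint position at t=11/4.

y_0=-5 y_1=4 y_2=0 y_3=5 y_4=-2
S(11/4) = 38853/11008

y_0 = S_0(0) = a_0 = -5
y_1 = S_1(0) = a_1 = 4
y_2 = S_2(0) = a_2 = 0
y_3 = S_3(0) = a_3 = 5
y_4 = S_3(2) = -2
t_q=11/4 is in segment 2 (τ=3/4); S_2(τ)=38853/11008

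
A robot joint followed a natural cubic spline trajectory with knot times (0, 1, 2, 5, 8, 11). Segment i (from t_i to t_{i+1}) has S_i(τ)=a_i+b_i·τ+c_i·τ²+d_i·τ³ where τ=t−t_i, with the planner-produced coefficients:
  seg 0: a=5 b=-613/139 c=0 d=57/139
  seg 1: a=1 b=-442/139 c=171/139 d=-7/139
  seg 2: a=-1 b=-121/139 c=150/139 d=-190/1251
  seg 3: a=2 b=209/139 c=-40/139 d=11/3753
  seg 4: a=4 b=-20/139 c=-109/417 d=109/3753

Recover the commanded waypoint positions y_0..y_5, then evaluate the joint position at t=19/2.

y_0 = S_0(0) = a_0 = 5
y_1 = S_1(0) = a_1 = 1
y_2 = S_2(0) = a_2 = -1
y_3 = S_3(0) = a_3 = 2
y_4 = S_4(0) = a_4 = 4
y_5 = S_4(3) = 2
t_q=19/2 is in segment 4 (τ=3/2); S_4(τ)=3663/1112

y_0=5 y_1=1 y_2=-1 y_3=2 y_4=4 y_5=2
S(19/2) = 3663/1112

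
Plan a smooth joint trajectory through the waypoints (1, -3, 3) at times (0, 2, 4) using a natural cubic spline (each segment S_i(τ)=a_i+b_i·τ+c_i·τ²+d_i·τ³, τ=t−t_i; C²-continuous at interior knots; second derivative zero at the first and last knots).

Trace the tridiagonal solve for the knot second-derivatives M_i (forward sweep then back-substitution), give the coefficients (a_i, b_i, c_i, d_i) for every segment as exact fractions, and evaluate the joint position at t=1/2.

Δ: Δ0=-2, Δ1=3
row 1: diag=8, rhs=30; c'=1/4, d'=15/4
back: M1=15/4
M: M0=0, M1=15/4, M2=0
seg 0: a=1, c=M0/2=0, d=(M1−M0)/(6·2)=5/16, b=Δ0−h0·(2M0+M1)/6=-13/4
seg 1: a=-3, c=M1/2=15/8, d=(M2−M1)/(6·2)=-5/16, b=Δ1−h1·(2M1+M2)/6=1/2
t_q=1/2 → seg 0, τ=1/2; S=1+-13/4·τ+0·τ²+5/16·τ³=-75/128

  seg 0: a=1 b=-13/4 c=0 d=5/16
  seg 1: a=-3 b=1/2 c=15/8 d=-5/16
S(1/2) = -75/128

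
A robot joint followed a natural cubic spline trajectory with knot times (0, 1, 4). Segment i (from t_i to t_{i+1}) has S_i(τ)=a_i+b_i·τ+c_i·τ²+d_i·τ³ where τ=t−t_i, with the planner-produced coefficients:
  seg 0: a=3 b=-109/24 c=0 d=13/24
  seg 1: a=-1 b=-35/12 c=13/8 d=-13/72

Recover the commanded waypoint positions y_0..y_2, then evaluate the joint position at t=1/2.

y_0 = S_0(0) = a_0 = 3
y_1 = S_1(0) = a_1 = -1
y_2 = S_1(3) = 0
t_q=1/2 is in segment 0 (τ=1/2); S_0(τ)=51/64

y_0=3 y_1=-1 y_2=0
S(1/2) = 51/64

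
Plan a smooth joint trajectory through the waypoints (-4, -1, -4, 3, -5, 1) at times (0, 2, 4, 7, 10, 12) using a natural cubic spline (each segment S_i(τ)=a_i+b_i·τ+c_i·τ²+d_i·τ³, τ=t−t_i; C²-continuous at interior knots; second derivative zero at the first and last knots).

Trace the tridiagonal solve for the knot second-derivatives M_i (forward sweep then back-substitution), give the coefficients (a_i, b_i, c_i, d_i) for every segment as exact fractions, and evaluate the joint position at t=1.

  seg 0: a=-4 b=5050/1929 c=0 d=-4313/15432
  seg 1: a=-1 b=-2839/3858 c=-4313/2572 d=9991/15432
  seg 2: a=-4 b=628/1929 c=2839/1286 d=-5935/11574
  seg 3: a=3 b=-1057/3858 c=-1548/643 d=6211/11574
  seg 4: a=-5 b=-443/1929 c=3115/1286 d=-3115/7716
S(1) = -8547/5144

Δ: Δ0=3/2, Δ1=-3/2, Δ2=7/3, Δ3=-8/3, Δ4=3
row 1: diag=8, rhs=-18; c'=1/4, d'=-9/4
row 2: denom=10−2·1/4=19/2; d'=(23−2·-9/4)/(19/2)=55/19
row 3: denom=12−3·6/19=210/19; d'=(-30−3·55/19)/(210/19)=-7/2
row 4: denom=10−3·19/70=643/70; d'=(34−3·-7/2)/(643/70)=3115/643
back: M4=3115/643
back: M3=-7/2−19/70·3115/643=-3096/643
back: M2=55/19−6/19·-3096/643=2839/643
back: M1=-9/4−1/4·2839/643=-4313/1286
M: M0=0, M1=-4313/1286, M2=2839/643, M3=-3096/643, M4=3115/643, M5=0
seg 0: a=-4, c=M0/2=0, d=(M1−M0)/(6·2)=-4313/15432, b=Δ0−h0·(2M0+M1)/6=5050/1929
seg 1: a=-1, c=M1/2=-4313/2572, d=(M2−M1)/(6·2)=9991/15432, b=Δ1−h1·(2M1+M2)/6=-2839/3858
seg 2: a=-4, c=M2/2=2839/1286, d=(M3−M2)/(6·3)=-5935/11574, b=Δ2−h2·(2M2+M3)/6=628/1929
seg 3: a=3, c=M3/2=-1548/643, d=(M4−M3)/(6·3)=6211/11574, b=Δ3−h3·(2M3+M4)/6=-1057/3858
seg 4: a=-5, c=M4/2=3115/1286, d=(M5−M4)/(6·2)=-3115/7716, b=Δ4−h4·(2M4+M5)/6=-443/1929
t_q=1 → seg 0, τ=1; S=-4+5050/1929·τ+0·τ²+-4313/15432·τ³=-8547/5144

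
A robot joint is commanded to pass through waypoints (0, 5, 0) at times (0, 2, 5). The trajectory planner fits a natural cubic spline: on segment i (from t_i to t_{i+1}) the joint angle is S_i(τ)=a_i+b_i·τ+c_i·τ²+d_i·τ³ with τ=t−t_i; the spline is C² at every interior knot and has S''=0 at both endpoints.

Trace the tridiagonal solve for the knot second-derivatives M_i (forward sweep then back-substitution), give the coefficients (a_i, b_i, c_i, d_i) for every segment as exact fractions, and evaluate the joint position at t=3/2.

  seg 0: a=0 b=10/3 c=0 d=-5/24
  seg 1: a=5 b=5/6 c=-5/4 d=5/36
S(3/2) = 275/64

Δ: Δ0=5/2, Δ1=-5/3
row 1: diag=10, rhs=-25; c'=3/10, d'=-5/2
back: M1=-5/2
M: M0=0, M1=-5/2, M2=0
seg 0: a=0, c=M0/2=0, d=(M1−M0)/(6·2)=-5/24, b=Δ0−h0·(2M0+M1)/6=10/3
seg 1: a=5, c=M1/2=-5/4, d=(M2−M1)/(6·3)=5/36, b=Δ1−h1·(2M1+M2)/6=5/6
t_q=3/2 → seg 0, τ=3/2; S=0+10/3·τ+0·τ²+-5/24·τ³=275/64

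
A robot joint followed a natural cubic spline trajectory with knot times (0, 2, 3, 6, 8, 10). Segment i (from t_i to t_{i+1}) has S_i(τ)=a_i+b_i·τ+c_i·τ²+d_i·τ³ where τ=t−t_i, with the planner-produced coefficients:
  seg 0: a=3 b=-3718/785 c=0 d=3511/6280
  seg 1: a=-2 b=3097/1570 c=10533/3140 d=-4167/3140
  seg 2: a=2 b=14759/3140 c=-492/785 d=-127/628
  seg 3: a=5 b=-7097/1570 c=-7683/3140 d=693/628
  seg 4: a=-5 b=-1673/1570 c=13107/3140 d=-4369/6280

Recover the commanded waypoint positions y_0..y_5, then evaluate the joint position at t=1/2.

y_0 = S_0(0) = a_0 = 3
y_1 = S_1(0) = a_1 = -2
y_2 = S_2(0) = a_2 = 2
y_3 = S_3(0) = a_3 = 5
y_4 = S_4(0) = a_4 = -5
y_5 = S_4(2) = 4
t_q=1/2 is in segment 0 (τ=1/2); S_0(τ)=7051/10048

y_0=3 y_1=-2 y_2=2 y_3=5 y_4=-5 y_5=4
S(1/2) = 7051/10048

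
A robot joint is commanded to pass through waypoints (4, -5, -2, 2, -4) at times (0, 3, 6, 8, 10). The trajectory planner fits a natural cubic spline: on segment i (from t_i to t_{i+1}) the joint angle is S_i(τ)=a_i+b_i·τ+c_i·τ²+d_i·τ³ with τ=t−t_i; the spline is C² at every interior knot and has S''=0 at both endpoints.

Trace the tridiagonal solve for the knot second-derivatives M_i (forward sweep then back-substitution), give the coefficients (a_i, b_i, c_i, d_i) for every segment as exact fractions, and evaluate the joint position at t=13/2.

  seg 0: a=4 b=-109/28 c=0 d=25/252
  seg 1: a=-5 b=-17/14 c=25/28 d=-13/252
  seg 2: a=-2 b=11/4 c=3/7 d=-45/112
  seg 3: a=2 b=-5/14 c=-111/56 d=37/112
S(13/2) = -509/896

Δ: Δ0=-3, Δ1=1, Δ2=2, Δ3=-3
row 1: diag=12, rhs=24; c'=1/4, d'=2
row 2: denom=10−3·1/4=37/4; d'=(6−3·2)/(37/4)=0
row 3: denom=8−2·8/37=280/37; d'=(-30−2·0)/(280/37)=-111/28
back: M3=-111/28
back: M2=0−8/37·-111/28=6/7
back: M1=2−1/4·6/7=25/14
M: M0=0, M1=25/14, M2=6/7, M3=-111/28, M4=0
seg 0: a=4, c=M0/2=0, d=(M1−M0)/(6·3)=25/252, b=Δ0−h0·(2M0+M1)/6=-109/28
seg 1: a=-5, c=M1/2=25/28, d=(M2−M1)/(6·3)=-13/252, b=Δ1−h1·(2M1+M2)/6=-17/14
seg 2: a=-2, c=M2/2=3/7, d=(M3−M2)/(6·2)=-45/112, b=Δ2−h2·(2M2+M3)/6=11/4
seg 3: a=2, c=M3/2=-111/56, d=(M4−M3)/(6·2)=37/112, b=Δ3−h3·(2M3+M4)/6=-5/14
t_q=13/2 → seg 2, τ=1/2; S=-2+11/4·τ+3/7·τ²+-45/112·τ³=-509/896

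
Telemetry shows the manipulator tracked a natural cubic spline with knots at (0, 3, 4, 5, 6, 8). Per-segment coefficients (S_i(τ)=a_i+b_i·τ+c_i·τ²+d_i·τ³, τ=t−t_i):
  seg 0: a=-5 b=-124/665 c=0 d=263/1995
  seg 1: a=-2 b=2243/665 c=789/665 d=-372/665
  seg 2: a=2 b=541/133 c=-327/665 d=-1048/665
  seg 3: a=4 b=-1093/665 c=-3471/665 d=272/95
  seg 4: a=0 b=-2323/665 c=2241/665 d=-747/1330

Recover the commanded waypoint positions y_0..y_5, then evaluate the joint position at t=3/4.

y_0 = S_0(0) = a_0 = -5
y_1 = S_1(0) = a_1 = -2
y_2 = S_2(0) = a_2 = 2
y_3 = S_3(0) = a_3 = 4
y_4 = S_4(0) = a_4 = 0
y_5 = S_4(2) = 2
t_q=3/4 is in segment 0 (τ=3/4); S_0(τ)=-43277/8512

y_0=-5 y_1=-2 y_2=2 y_3=4 y_4=0 y_5=2
S(3/4) = -43277/8512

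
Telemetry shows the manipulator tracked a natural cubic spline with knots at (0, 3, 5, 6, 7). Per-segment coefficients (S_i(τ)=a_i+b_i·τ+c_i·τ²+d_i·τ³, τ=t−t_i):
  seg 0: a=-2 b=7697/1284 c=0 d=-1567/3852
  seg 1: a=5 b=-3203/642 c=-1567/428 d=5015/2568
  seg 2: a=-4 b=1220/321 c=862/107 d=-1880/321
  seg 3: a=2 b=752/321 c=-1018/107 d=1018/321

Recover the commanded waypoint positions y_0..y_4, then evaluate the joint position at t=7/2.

y_0 = S_0(0) = a_0 = -2
y_1 = S_1(0) = a_1 = 5
y_2 = S_2(0) = a_2 = -4
y_3 = S_3(0) = a_3 = 2
y_4 = S_3(1) = -2
t_q=7/2 is in segment 1 (τ=1/2); S_1(τ)=12561/6848

y_0=-2 y_1=5 y_2=-4 y_3=2 y_4=-2
S(7/2) = 12561/6848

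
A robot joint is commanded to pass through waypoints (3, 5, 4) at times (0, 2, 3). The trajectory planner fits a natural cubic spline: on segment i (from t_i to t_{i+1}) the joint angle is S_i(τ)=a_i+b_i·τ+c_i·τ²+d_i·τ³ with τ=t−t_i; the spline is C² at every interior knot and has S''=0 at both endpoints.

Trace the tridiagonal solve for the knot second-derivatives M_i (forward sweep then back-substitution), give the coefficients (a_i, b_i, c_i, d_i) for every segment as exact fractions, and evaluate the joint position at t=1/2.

  seg 0: a=3 b=5/3 c=0 d=-1/6
  seg 1: a=5 b=-1/3 c=-1 d=1/3
S(1/2) = 61/16

Δ: Δ0=1, Δ1=-1
row 1: diag=6, rhs=-12; c'=1/6, d'=-2
back: M1=-2
M: M0=0, M1=-2, M2=0
seg 0: a=3, c=M0/2=0, d=(M1−M0)/(6·2)=-1/6, b=Δ0−h0·(2M0+M1)/6=5/3
seg 1: a=5, c=M1/2=-1, d=(M2−M1)/(6·1)=1/3, b=Δ1−h1·(2M1+M2)/6=-1/3
t_q=1/2 → seg 0, τ=1/2; S=3+5/3·τ+0·τ²+-1/6·τ³=61/16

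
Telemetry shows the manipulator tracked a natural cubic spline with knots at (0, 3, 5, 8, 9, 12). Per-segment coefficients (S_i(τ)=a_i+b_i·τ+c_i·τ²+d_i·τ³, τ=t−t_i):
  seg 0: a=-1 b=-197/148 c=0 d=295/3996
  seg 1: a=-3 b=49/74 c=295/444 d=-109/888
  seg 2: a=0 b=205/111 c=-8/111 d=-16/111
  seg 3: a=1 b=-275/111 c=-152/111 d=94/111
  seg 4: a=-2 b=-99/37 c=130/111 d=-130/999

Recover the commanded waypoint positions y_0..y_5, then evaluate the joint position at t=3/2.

y_0=-1 y_1=-3 y_2=0 y_3=1 y_4=-2 y_5=-3
S(3/2) = -3253/1184

y_0 = S_0(0) = a_0 = -1
y_1 = S_1(0) = a_1 = -3
y_2 = S_2(0) = a_2 = 0
y_3 = S_3(0) = a_3 = 1
y_4 = S_4(0) = a_4 = -2
y_5 = S_4(3) = -3
t_q=3/2 is in segment 0 (τ=3/2); S_0(τ)=-3253/1184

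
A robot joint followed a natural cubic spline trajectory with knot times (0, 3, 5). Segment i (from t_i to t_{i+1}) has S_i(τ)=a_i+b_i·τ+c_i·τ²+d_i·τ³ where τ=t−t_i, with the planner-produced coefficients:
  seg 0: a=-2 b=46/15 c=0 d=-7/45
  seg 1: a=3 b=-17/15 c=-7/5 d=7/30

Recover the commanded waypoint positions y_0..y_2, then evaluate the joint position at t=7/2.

y_0 = S_0(0) = a_0 = -2
y_1 = S_1(0) = a_1 = 3
y_2 = S_1(2) = -3
t_q=7/2 is in segment 1 (τ=1/2); S_1(τ)=169/80

y_0=-2 y_1=3 y_2=-3
S(7/2) = 169/80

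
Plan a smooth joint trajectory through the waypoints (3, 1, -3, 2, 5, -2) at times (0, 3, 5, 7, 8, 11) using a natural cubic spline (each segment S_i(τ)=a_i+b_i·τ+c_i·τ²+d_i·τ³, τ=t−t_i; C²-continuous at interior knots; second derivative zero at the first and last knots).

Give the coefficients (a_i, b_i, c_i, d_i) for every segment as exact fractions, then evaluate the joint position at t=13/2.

  seg 0: a=3 b=365/3252 c=0 d=-2533/29268
  seg 1: a=1 b=-3617/1626 c=-2533/3252 d=483/1084
  seg 2: a=-3 b=11/1626 c=6161/3252 d=-2107/6504
  seg 3: a=2 b=1002/271 c=-40/813 d=-527/813
  seg 4: a=5 b=1345/813 c=-1621/813 d=1621/7317
S(13/2) = 3113/17344

Δ: Δ0=-2/3, Δ1=-2, Δ2=5/2, Δ3=3, Δ4=-7/3
row 1: diag=10, rhs=-8; c'=1/5, d'=-4/5
row 2: denom=8−2·1/5=38/5; d'=(27−2·-4/5)/(38/5)=143/38
row 3: denom=6−2·5/19=104/19; d'=(3−2·143/38)/(104/19)=-43/52
row 4: denom=8−1·19/104=813/104; d'=(-32−1·-43/52)/(813/104)=-3242/813
back: M4=-3242/813
back: M3=-43/52−19/104·-3242/813=-80/813
back: M2=143/38−5/19·-80/813=6161/1626
back: M1=-4/5−1/5·6161/1626=-2533/1626
M: M0=0, M1=-2533/1626, M2=6161/1626, M3=-80/813, M4=-3242/813, M5=0
seg 0: a=3, c=M0/2=0, d=(M1−M0)/(6·3)=-2533/29268, b=Δ0−h0·(2M0+M1)/6=365/3252
seg 1: a=1, c=M1/2=-2533/3252, d=(M2−M1)/(6·2)=483/1084, b=Δ1−h1·(2M1+M2)/6=-3617/1626
seg 2: a=-3, c=M2/2=6161/3252, d=(M3−M2)/(6·2)=-2107/6504, b=Δ2−h2·(2M2+M3)/6=11/1626
seg 3: a=2, c=M3/2=-40/813, d=(M4−M3)/(6·1)=-527/813, b=Δ3−h3·(2M3+M4)/6=1002/271
seg 4: a=5, c=M4/2=-1621/813, d=(M5−M4)/(6·3)=1621/7317, b=Δ4−h4·(2M4+M5)/6=1345/813
t_q=13/2 → seg 2, τ=3/2; S=-3+11/1626·τ+6161/3252·τ²+-2107/6504·τ³=3113/17344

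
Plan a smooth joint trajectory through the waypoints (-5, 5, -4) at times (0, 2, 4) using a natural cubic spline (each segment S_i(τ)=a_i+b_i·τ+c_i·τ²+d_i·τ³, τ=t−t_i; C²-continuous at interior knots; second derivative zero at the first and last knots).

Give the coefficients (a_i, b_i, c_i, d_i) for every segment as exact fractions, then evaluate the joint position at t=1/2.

Δ: Δ0=5, Δ1=-9/2
row 1: diag=8, rhs=-57; c'=1/4, d'=-57/8
back: M1=-57/8
M: M0=0, M1=-57/8, M2=0
seg 0: a=-5, c=M0/2=0, d=(M1−M0)/(6·2)=-19/32, b=Δ0−h0·(2M0+M1)/6=59/8
seg 1: a=5, c=M1/2=-57/16, d=(M2−M1)/(6·2)=19/32, b=Δ1−h1·(2M1+M2)/6=1/4
t_q=1/2 → seg 0, τ=1/2; S=-5+59/8·τ+0·τ²+-19/32·τ³=-355/256

  seg 0: a=-5 b=59/8 c=0 d=-19/32
  seg 1: a=5 b=1/4 c=-57/16 d=19/32
S(1/2) = -355/256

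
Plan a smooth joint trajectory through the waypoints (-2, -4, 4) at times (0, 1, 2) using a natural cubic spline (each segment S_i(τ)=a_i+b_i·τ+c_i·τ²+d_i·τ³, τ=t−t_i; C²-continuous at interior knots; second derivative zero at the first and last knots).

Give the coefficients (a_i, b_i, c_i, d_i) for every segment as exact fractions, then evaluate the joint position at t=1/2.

Δ: Δ0=-2, Δ1=8
row 1: diag=4, rhs=60; c'=1/4, d'=15
back: M1=15
M: M0=0, M1=15, M2=0
seg 0: a=-2, c=M0/2=0, d=(M1−M0)/(6·1)=5/2, b=Δ0−h0·(2M0+M1)/6=-9/2
seg 1: a=-4, c=M1/2=15/2, d=(M2−M1)/(6·1)=-5/2, b=Δ1−h1·(2M1+M2)/6=3
t_q=1/2 → seg 0, τ=1/2; S=-2+-9/2·τ+0·τ²+5/2·τ³=-63/16

  seg 0: a=-2 b=-9/2 c=0 d=5/2
  seg 1: a=-4 b=3 c=15/2 d=-5/2
S(1/2) = -63/16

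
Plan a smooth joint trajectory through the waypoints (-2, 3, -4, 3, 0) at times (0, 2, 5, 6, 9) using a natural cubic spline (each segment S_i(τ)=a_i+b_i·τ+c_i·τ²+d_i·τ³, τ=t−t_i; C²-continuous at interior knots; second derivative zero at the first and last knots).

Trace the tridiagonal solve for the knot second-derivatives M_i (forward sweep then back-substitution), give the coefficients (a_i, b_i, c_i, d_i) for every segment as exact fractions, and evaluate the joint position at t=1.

Δ: Δ0=5/2, Δ1=-7/3, Δ2=7, Δ3=-1
row 1: diag=10, rhs=-29; c'=3/10, d'=-29/10
row 2: denom=8−3·3/10=71/10; d'=(56−3·-29/10)/(71/10)=647/71
row 3: denom=8−1·10/71=558/71; d'=(-48−1·647/71)/(558/71)=-4055/558
back: M3=-4055/558
back: M2=647/71−10/71·-4055/558=2828/279
back: M1=-29/10−3/10·2828/279=-1105/186
M: M0=0, M1=-1105/186, M2=2828/279, M3=-4055/558, M4=0
seg 0: a=-2, c=M0/2=0, d=(M1−M0)/(6·2)=-1105/2232, b=Δ0−h0·(2M0+M1)/6=1250/279
seg 1: a=3, c=M1/2=-1105/372, d=(M2−M1)/(6·3)=8971/10044, b=Δ1−h1·(2M1+M2)/6=-815/558
seg 2: a=-4, c=M2/2=1414/279, d=(M3−M2)/(6·1)=-1079/372, b=Δ2−h2·(2M2+M3)/6=5393/1116
seg 3: a=3, c=M3/2=-4055/1116, d=(M4−M3)/(6·3)=4055/10044, b=Δ3−h3·(2M3+M4)/6=3497/558
t_q=1 → seg 0, τ=1; S=-2+1250/279·τ+0·τ²+-1105/2232·τ³=1477/744

  seg 0: a=-2 b=1250/279 c=0 d=-1105/2232
  seg 1: a=3 b=-815/558 c=-1105/372 d=8971/10044
  seg 2: a=-4 b=5393/1116 c=1414/279 d=-1079/372
  seg 3: a=3 b=3497/558 c=-4055/1116 d=4055/10044
S(1) = 1477/744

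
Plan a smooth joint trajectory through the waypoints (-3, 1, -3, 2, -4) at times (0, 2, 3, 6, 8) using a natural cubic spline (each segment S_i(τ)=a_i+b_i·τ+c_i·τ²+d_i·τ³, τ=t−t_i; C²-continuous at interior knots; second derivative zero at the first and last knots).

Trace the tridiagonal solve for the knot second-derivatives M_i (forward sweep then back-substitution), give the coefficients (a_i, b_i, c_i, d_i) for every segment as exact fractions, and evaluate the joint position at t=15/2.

Δ: Δ0=2, Δ1=-4, Δ2=5/3, Δ3=-3
row 1: diag=6, rhs=-36; c'=1/6, d'=-6
row 2: denom=8−1·1/6=47/6; d'=(34−1·-6)/(47/6)=240/47
row 3: denom=10−3·18/47=416/47; d'=(-28−3·240/47)/(416/47)=-509/104
back: M3=-509/104
back: M2=240/47−18/47·-509/104=363/52
back: M1=-6−1/6·363/52=-745/104
M: M0=0, M1=-745/104, M2=363/52, M3=-509/104, M4=0
seg 0: a=-3, c=M0/2=0, d=(M1−M0)/(6·2)=-745/1248, b=Δ0−h0·(2M0+M1)/6=1369/312
seg 1: a=1, c=M1/2=-745/208, d=(M2−M1)/(6·1)=1471/624, b=Δ1−h1·(2M1+M2)/6=-433/156
seg 2: a=-3, c=M2/2=363/104, d=(M3−M2)/(6·3)=-95/144, b=Δ2−h2·(2M2+M3)/6=-1789/624
seg 3: a=2, c=M3/2=-509/208, d=(M4−M3)/(6·2)=509/1248, b=Δ3−h3·(2M3+M4)/6=41/156
t_q=15/2 → seg 3, τ=3/2; S=2+41/156·τ+-509/208·τ²+509/1248·τ³=-5775/3328

  seg 0: a=-3 b=1369/312 c=0 d=-745/1248
  seg 1: a=1 b=-433/156 c=-745/208 d=1471/624
  seg 2: a=-3 b=-1789/624 c=363/104 d=-95/144
  seg 3: a=2 b=41/156 c=-509/208 d=509/1248
S(15/2) = -5775/3328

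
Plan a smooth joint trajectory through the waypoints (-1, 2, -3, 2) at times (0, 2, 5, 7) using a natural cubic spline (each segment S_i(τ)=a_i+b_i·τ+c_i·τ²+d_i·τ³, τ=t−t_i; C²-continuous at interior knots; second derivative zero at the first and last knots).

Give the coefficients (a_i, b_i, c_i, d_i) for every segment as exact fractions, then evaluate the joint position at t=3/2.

  seg 0: a=-1 b=1349/546 c=0 d=-265/1092
  seg 1: a=2 b=-241/546 c=-265/182 d=22/63
  seg 2: a=-3 b=137/546 c=307/182 d=-307/1092
S(3/2) = 785/416

Δ: Δ0=3/2, Δ1=-5/3, Δ2=5/2
row 1: diag=10, rhs=-19; c'=3/10, d'=-19/10
row 2: denom=10−3·3/10=91/10; d'=(25−3·-19/10)/(91/10)=307/91
back: M2=307/91
back: M1=-19/10−3/10·307/91=-265/91
M: M0=0, M1=-265/91, M2=307/91, M3=0
seg 0: a=-1, c=M0/2=0, d=(M1−M0)/(6·2)=-265/1092, b=Δ0−h0·(2M0+M1)/6=1349/546
seg 1: a=2, c=M1/2=-265/182, d=(M2−M1)/(6·3)=22/63, b=Δ1−h1·(2M1+M2)/6=-241/546
seg 2: a=-3, c=M2/2=307/182, d=(M3−M2)/(6·2)=-307/1092, b=Δ2−h2·(2M2+M3)/6=137/546
t_q=3/2 → seg 0, τ=3/2; S=-1+1349/546·τ+0·τ²+-265/1092·τ³=785/416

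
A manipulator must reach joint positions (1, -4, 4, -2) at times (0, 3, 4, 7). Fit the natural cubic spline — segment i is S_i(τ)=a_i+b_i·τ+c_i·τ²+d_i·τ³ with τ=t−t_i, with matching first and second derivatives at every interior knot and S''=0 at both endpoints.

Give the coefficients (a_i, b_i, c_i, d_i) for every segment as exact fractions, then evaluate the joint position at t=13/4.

Δ: Δ0=-5/3, Δ1=8, Δ2=-2
row 1: diag=8, rhs=58; c'=1/8, d'=29/4
row 2: denom=8−1·1/8=63/8; d'=(-60−1·29/4)/(63/8)=-538/63
back: M2=-538/63
back: M1=29/4−1/8·-538/63=524/63
M: M0=0, M1=524/63, M2=-538/63, M3=0
seg 0: a=1, c=M0/2=0, d=(M1−M0)/(6·3)=262/567, b=Δ0−h0·(2M0+M1)/6=-367/63
seg 1: a=-4, c=M1/2=262/63, d=(M2−M1)/(6·1)=-59/21, b=Δ1−h1·(2M1+M2)/6=419/63
seg 2: a=4, c=M2/2=-269/63, d=(M3−M2)/(6·3)=269/567, b=Δ2−h2·(2M2+M3)/6=412/63
t_q=13/4 → seg 1, τ=1/4; S=-4+419/63·τ+262/63·τ²+-59/21·τ³=-2851/1344

  seg 0: a=1 b=-367/63 c=0 d=262/567
  seg 1: a=-4 b=419/63 c=262/63 d=-59/21
  seg 2: a=4 b=412/63 c=-269/63 d=269/567
S(13/4) = -2851/1344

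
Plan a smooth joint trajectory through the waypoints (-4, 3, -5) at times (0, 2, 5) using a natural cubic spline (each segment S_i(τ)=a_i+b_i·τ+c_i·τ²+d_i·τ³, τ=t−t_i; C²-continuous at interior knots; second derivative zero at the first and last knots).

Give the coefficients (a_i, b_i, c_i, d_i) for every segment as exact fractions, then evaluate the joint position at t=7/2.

Δ: Δ0=7/2, Δ1=-8/3
row 1: diag=10, rhs=-37; c'=3/10, d'=-37/10
back: M1=-37/10
M: M0=0, M1=-37/10, M2=0
seg 0: a=-4, c=M0/2=0, d=(M1−M0)/(6·2)=-37/120, b=Δ0−h0·(2M0+M1)/6=71/15
seg 1: a=3, c=M1/2=-37/20, d=(M2−M1)/(6·3)=37/180, b=Δ1−h1·(2M1+M2)/6=31/30
t_q=7/2 → seg 1, τ=3/2; S=3+31/30·τ+-37/20·τ²+37/180·τ³=173/160

  seg 0: a=-4 b=71/15 c=0 d=-37/120
  seg 1: a=3 b=31/30 c=-37/20 d=37/180
S(7/2) = 173/160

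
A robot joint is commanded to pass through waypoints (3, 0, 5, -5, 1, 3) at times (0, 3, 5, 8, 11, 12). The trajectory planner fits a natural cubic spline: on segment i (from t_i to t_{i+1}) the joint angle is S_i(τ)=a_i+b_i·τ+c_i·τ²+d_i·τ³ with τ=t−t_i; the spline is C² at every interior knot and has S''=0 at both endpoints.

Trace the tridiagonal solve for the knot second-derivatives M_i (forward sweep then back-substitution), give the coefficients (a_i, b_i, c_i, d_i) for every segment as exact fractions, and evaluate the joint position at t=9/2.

Δ: Δ0=-1, Δ1=5/2, Δ2=-10/3, Δ3=2, Δ4=2
row 1: diag=10, rhs=21; c'=1/5, d'=21/10
row 2: denom=10−2·1/5=48/5; d'=(-35−2·21/10)/(48/5)=-49/12
row 3: denom=12−3·5/16=177/16; d'=(32−3·-49/12)/(177/16)=4
row 4: denom=8−3·16/59=424/59; d'=(0−3·4)/(424/59)=-177/106
back: M4=-177/106
back: M3=4−16/59·-177/106=236/53
back: M2=-49/12−5/16·236/53=-1741/318
back: M1=21/10−1/5·-1741/318=508/159
M: M0=0, M1=508/159, M2=-1741/318, M3=236/53, M4=-177/106, M5=0
seg 0: a=3, c=M0/2=0, d=(M1−M0)/(6·3)=254/1431, b=Δ0−h0·(2M0+M1)/6=-413/159
seg 1: a=0, c=M1/2=254/159, d=(M2−M1)/(6·2)=-919/1272, b=Δ1−h1·(2M1+M2)/6=349/159
seg 2: a=5, c=M2/2=-1741/636, d=(M3−M2)/(6·3)=3157/5724, b=Δ2−h2·(2M2+M3)/6=-9/106
seg 3: a=-5, c=M3/2=118/53, d=(M4−M3)/(6·3)=-649/1908, b=Δ3−h3·(2M3+M4)/6=-343/212
seg 4: a=1, c=M4/2=-177/212, d=(M5−M4)/(6·1)=59/212, b=Δ4−h4·(2M4+M5)/6=271/106
t_q=9/2 → seg 1, τ=3/2; S=0+349/159·τ+254/159·τ²+-919/1272·τ³=15089/3392

  seg 0: a=3 b=-413/159 c=0 d=254/1431
  seg 1: a=0 b=349/159 c=254/159 d=-919/1272
  seg 2: a=5 b=-9/106 c=-1741/636 d=3157/5724
  seg 3: a=-5 b=-343/212 c=118/53 d=-649/1908
  seg 4: a=1 b=271/106 c=-177/212 d=59/212
S(9/2) = 15089/3392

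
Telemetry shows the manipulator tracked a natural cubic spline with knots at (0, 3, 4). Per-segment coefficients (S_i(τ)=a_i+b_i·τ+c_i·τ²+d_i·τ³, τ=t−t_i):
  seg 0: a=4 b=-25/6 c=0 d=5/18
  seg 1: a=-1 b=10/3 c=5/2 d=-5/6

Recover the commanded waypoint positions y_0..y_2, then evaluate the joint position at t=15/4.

y_0=4 y_1=-1 y_2=4
S(15/4) = 327/128

y_0 = S_0(0) = a_0 = 4
y_1 = S_1(0) = a_1 = -1
y_2 = S_1(1) = 4
t_q=15/4 is in segment 1 (τ=3/4); S_1(τ)=327/128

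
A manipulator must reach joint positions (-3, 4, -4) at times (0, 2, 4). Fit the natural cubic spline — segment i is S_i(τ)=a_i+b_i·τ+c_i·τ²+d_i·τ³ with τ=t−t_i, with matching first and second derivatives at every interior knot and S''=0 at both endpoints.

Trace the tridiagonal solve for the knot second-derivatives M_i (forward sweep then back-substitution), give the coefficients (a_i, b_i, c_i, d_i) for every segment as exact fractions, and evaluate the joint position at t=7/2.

Δ: Δ0=7/2, Δ1=-4
row 1: diag=8, rhs=-45; c'=1/4, d'=-45/8
back: M1=-45/8
M: M0=0, M1=-45/8, M2=0
seg 0: a=-3, c=M0/2=0, d=(M1−M0)/(6·2)=-15/32, b=Δ0−h0·(2M0+M1)/6=43/8
seg 1: a=4, c=M1/2=-45/16, d=(M2−M1)/(6·2)=15/32, b=Δ1−h1·(2M1+M2)/6=-1/4
t_q=7/2 → seg 1, τ=3/2; S=4+-1/4·τ+-45/16·τ²+15/32·τ³=-287/256

  seg 0: a=-3 b=43/8 c=0 d=-15/32
  seg 1: a=4 b=-1/4 c=-45/16 d=15/32
S(7/2) = -287/256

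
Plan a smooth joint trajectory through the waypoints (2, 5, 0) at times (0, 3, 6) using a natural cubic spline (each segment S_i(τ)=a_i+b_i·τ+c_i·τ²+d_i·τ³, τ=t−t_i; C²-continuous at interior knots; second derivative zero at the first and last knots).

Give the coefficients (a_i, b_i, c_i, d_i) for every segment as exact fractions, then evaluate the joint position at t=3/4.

  seg 0: a=2 b=5/3 c=0 d=-2/27
  seg 1: a=5 b=-1/3 c=-2/3 d=2/27
S(3/4) = 103/32

Δ: Δ0=1, Δ1=-5/3
row 1: diag=12, rhs=-16; c'=1/4, d'=-4/3
back: M1=-4/3
M: M0=0, M1=-4/3, M2=0
seg 0: a=2, c=M0/2=0, d=(M1−M0)/(6·3)=-2/27, b=Δ0−h0·(2M0+M1)/6=5/3
seg 1: a=5, c=M1/2=-2/3, d=(M2−M1)/(6·3)=2/27, b=Δ1−h1·(2M1+M2)/6=-1/3
t_q=3/4 → seg 0, τ=3/4; S=2+5/3·τ+0·τ²+-2/27·τ³=103/32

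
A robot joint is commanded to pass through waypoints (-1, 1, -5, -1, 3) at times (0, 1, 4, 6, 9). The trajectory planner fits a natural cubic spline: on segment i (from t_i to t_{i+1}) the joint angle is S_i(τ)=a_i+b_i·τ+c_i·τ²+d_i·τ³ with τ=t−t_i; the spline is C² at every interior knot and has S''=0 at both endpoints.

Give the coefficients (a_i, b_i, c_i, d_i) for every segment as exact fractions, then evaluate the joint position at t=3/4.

Δ: Δ0=2, Δ1=-2, Δ2=2, Δ3=4/3
row 1: diag=8, rhs=-24; c'=3/8, d'=-3
row 2: denom=10−3·3/8=71/8; d'=(24−3·-3)/(71/8)=264/71
row 3: denom=10−2·16/71=678/71; d'=(-4−2·264/71)/(678/71)=-406/339
back: M3=-406/339
back: M2=264/71−16/71·-406/339=1352/339
back: M1=-3−3/8·1352/339=-508/113
M: M0=0, M1=-508/113, M2=1352/339, M3=-406/339, M4=0
seg 0: a=-1, c=M0/2=0, d=(M1−M0)/(6·1)=-254/339, b=Δ0−h0·(2M0+M1)/6=932/339
seg 1: a=1, c=M1/2=-254/113, d=(M2−M1)/(6·3)=1438/3051, b=Δ1−h1·(2M1+M2)/6=170/339
seg 2: a=-5, c=M2/2=676/339, d=(M3−M2)/(6·2)=-293/678, b=Δ2−h2·(2M2+M3)/6=-88/339
seg 3: a=-1, c=M3/2=-203/339, d=(M4−M3)/(6·3)=203/3051, b=Δ3−h3·(2M3+M4)/6=286/113
t_q=3/4 → seg 0, τ=3/4; S=-1+932/339·τ+0·τ²+-254/339·τ³=2697/3616

  seg 0: a=-1 b=932/339 c=0 d=-254/339
  seg 1: a=1 b=170/339 c=-254/113 d=1438/3051
  seg 2: a=-5 b=-88/339 c=676/339 d=-293/678
  seg 3: a=-1 b=286/113 c=-203/339 d=203/3051
S(3/4) = 2697/3616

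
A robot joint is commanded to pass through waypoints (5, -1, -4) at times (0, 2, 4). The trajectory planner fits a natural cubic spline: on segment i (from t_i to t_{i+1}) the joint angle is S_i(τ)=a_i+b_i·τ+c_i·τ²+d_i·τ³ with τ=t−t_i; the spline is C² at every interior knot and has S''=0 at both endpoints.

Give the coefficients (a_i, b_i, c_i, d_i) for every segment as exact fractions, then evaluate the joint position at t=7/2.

  seg 0: a=5 b=-27/8 c=0 d=3/32
  seg 1: a=-1 b=-9/4 c=9/16 d=-3/32
S(7/2) = -877/256

Δ: Δ0=-3, Δ1=-3/2
row 1: diag=8, rhs=9; c'=1/4, d'=9/8
back: M1=9/8
M: M0=0, M1=9/8, M2=0
seg 0: a=5, c=M0/2=0, d=(M1−M0)/(6·2)=3/32, b=Δ0−h0·(2M0+M1)/6=-27/8
seg 1: a=-1, c=M1/2=9/16, d=(M2−M1)/(6·2)=-3/32, b=Δ1−h1·(2M1+M2)/6=-9/4
t_q=7/2 → seg 1, τ=3/2; S=-1+-9/4·τ+9/16·τ²+-3/32·τ³=-877/256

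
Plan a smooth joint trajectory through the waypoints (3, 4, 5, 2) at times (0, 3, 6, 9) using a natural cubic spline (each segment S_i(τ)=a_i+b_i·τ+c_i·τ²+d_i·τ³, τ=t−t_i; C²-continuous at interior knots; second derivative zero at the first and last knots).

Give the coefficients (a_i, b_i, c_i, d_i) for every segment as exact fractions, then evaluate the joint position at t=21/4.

  seg 0: a=3 b=11/45 c=0 d=4/405
  seg 1: a=4 b=23/45 c=4/45 d=-4/81
  seg 2: a=5 b=-13/45 c=-16/45 d=16/405
S(21/4) = 403/80

Δ: Δ0=1/3, Δ1=1/3, Δ2=-1
row 1: diag=12, rhs=0; c'=1/4, d'=0
row 2: denom=12−3·1/4=45/4; d'=(-8−3·0)/(45/4)=-32/45
back: M2=-32/45
back: M1=0−1/4·-32/45=8/45
M: M0=0, M1=8/45, M2=-32/45, M3=0
seg 0: a=3, c=M0/2=0, d=(M1−M0)/(6·3)=4/405, b=Δ0−h0·(2M0+M1)/6=11/45
seg 1: a=4, c=M1/2=4/45, d=(M2−M1)/(6·3)=-4/81, b=Δ1−h1·(2M1+M2)/6=23/45
seg 2: a=5, c=M2/2=-16/45, d=(M3−M2)/(6·3)=16/405, b=Δ2−h2·(2M2+M3)/6=-13/45
t_q=21/4 → seg 1, τ=9/4; S=4+23/45·τ+4/45·τ²+-4/81·τ³=403/80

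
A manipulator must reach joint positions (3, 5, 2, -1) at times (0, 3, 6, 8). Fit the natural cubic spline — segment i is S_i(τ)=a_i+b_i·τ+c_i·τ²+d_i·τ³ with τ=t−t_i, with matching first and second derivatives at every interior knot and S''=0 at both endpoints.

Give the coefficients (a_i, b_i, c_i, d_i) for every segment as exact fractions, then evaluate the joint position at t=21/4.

Δ: Δ0=2/3, Δ1=-1, Δ2=-3/2
row 1: diag=12, rhs=-10; c'=1/4, d'=-5/6
row 2: denom=10−3·1/4=37/4; d'=(-3−3·-5/6)/(37/4)=-2/37
back: M2=-2/37
back: M1=-5/6−1/4·-2/37=-91/111
M: M0=0, M1=-91/111, M2=-2/37, M3=0
seg 0: a=3, c=M0/2=0, d=(M1−M0)/(6·3)=-91/1998, b=Δ0−h0·(2M0+M1)/6=239/222
seg 1: a=5, c=M1/2=-91/222, d=(M2−M1)/(6·3)=85/1998, b=Δ1−h1·(2M1+M2)/6=-17/111
seg 2: a=2, c=M2/2=-1/37, d=(M3−M2)/(6·2)=1/222, b=Δ2−h2·(2M2+M3)/6=-325/222
t_q=21/4 → seg 1, τ=9/4; S=5+-17/111·τ+-91/222·τ²+85/1998·τ³=14515/4736

  seg 0: a=3 b=239/222 c=0 d=-91/1998
  seg 1: a=5 b=-17/111 c=-91/222 d=85/1998
  seg 2: a=2 b=-325/222 c=-1/37 d=1/222
S(21/4) = 14515/4736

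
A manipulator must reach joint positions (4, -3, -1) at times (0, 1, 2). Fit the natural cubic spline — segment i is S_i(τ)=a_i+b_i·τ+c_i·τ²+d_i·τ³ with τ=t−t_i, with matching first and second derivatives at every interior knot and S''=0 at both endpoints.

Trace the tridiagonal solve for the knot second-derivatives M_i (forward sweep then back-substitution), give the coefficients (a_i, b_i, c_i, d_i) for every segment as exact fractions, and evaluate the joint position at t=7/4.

  seg 0: a=4 b=-37/4 c=0 d=9/4
  seg 1: a=-3 b=-5/2 c=27/4 d=-9/4
S(7/4) = -519/256

Δ: Δ0=-7, Δ1=2
row 1: diag=4, rhs=54; c'=1/4, d'=27/2
back: M1=27/2
M: M0=0, M1=27/2, M2=0
seg 0: a=4, c=M0/2=0, d=(M1−M0)/(6·1)=9/4, b=Δ0−h0·(2M0+M1)/6=-37/4
seg 1: a=-3, c=M1/2=27/4, d=(M2−M1)/(6·1)=-9/4, b=Δ1−h1·(2M1+M2)/6=-5/2
t_q=7/4 → seg 1, τ=3/4; S=-3+-5/2·τ+27/4·τ²+-9/4·τ³=-519/256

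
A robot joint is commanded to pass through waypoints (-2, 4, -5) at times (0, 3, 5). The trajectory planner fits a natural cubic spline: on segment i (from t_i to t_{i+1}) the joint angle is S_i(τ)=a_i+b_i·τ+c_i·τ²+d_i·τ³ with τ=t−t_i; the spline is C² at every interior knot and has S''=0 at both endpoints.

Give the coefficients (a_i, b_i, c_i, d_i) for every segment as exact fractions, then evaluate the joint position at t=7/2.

Δ: Δ0=2, Δ1=-9/2
row 1: diag=10, rhs=-39; c'=1/5, d'=-39/10
back: M1=-39/10
M: M0=0, M1=-39/10, M2=0
seg 0: a=-2, c=M0/2=0, d=(M1−M0)/(6·3)=-13/60, b=Δ0−h0·(2M0+M1)/6=79/20
seg 1: a=4, c=M1/2=-39/20, d=(M2−M1)/(6·2)=13/40, b=Δ1−h1·(2M1+M2)/6=-19/10
t_q=7/2 → seg 1, τ=1/2; S=4+-19/10·τ+-39/20·τ²+13/40·τ³=833/320

  seg 0: a=-2 b=79/20 c=0 d=-13/60
  seg 1: a=4 b=-19/10 c=-39/20 d=13/40
S(7/2) = 833/320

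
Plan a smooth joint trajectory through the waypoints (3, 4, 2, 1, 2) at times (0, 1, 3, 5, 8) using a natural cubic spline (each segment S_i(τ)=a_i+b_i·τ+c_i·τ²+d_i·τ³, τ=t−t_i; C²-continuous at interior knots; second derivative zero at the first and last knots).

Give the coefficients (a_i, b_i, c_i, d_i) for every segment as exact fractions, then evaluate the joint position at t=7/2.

  seg 0: a=3 b=431/312 c=0 d=-119/312
  seg 1: a=4 b=37/156 c=-119/104 d=41/156
  seg 2: a=2 b=-185/156 c=45/104 d=-7/156
  seg 3: a=1 b=1/156 c=17/104 d=-17/936
S(7/2) = 157/104

Δ: Δ0=1, Δ1=-1, Δ2=-1/2, Δ3=1/3
row 1: diag=6, rhs=-12; c'=1/3, d'=-2
row 2: denom=8−2·1/3=22/3; d'=(3−2·-2)/(22/3)=21/22
row 3: denom=10−2·3/11=104/11; d'=(5−2·21/22)/(104/11)=17/52
back: M3=17/52
back: M2=21/22−3/11·17/52=45/52
back: M1=-2−1/3·45/52=-119/52
M: M0=0, M1=-119/52, M2=45/52, M3=17/52, M4=0
seg 0: a=3, c=M0/2=0, d=(M1−M0)/(6·1)=-119/312, b=Δ0−h0·(2M0+M1)/6=431/312
seg 1: a=4, c=M1/2=-119/104, d=(M2−M1)/(6·2)=41/156, b=Δ1−h1·(2M1+M2)/6=37/156
seg 2: a=2, c=M2/2=45/104, d=(M3−M2)/(6·2)=-7/156, b=Δ2−h2·(2M2+M3)/6=-185/156
seg 3: a=1, c=M3/2=17/104, d=(M4−M3)/(6·3)=-17/936, b=Δ3−h3·(2M3+M4)/6=1/156
t_q=7/2 → seg 2, τ=1/2; S=2+-185/156·τ+45/104·τ²+-7/156·τ³=157/104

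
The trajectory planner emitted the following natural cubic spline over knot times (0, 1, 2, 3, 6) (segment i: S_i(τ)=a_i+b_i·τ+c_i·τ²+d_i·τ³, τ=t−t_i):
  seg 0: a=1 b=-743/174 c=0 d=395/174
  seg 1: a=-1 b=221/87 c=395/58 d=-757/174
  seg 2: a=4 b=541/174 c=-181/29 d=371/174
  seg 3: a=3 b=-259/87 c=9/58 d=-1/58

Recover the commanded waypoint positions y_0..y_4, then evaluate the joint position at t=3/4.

y_0 = S_0(0) = a_0 = 1
y_1 = S_1(0) = a_1 = -1
y_2 = S_2(0) = a_2 = 4
y_3 = S_3(0) = a_3 = 3
y_4 = S_3(3) = -5
t_q=3/4 is in segment 0 (τ=3/4); S_0(τ)=-4621/3712

y_0=1 y_1=-1 y_2=4 y_3=3 y_4=-5
S(3/4) = -4621/3712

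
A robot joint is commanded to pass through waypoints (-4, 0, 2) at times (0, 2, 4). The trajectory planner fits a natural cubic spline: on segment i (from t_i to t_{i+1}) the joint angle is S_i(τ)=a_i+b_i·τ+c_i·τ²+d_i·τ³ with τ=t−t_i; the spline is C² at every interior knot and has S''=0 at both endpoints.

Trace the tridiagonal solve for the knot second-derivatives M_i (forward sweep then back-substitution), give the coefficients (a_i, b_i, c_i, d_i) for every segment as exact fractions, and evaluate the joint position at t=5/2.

Δ: Δ0=2, Δ1=1
row 1: diag=8, rhs=-6; c'=1/4, d'=-3/4
back: M1=-3/4
M: M0=0, M1=-3/4, M2=0
seg 0: a=-4, c=M0/2=0, d=(M1−M0)/(6·2)=-1/16, b=Δ0−h0·(2M0+M1)/6=9/4
seg 1: a=0, c=M1/2=-3/8, d=(M2−M1)/(6·2)=1/16, b=Δ1−h1·(2M1+M2)/6=3/2
t_q=5/2 → seg 1, τ=1/2; S=0+3/2·τ+-3/8·τ²+1/16·τ³=85/128

  seg 0: a=-4 b=9/4 c=0 d=-1/16
  seg 1: a=0 b=3/2 c=-3/8 d=1/16
S(5/2) = 85/128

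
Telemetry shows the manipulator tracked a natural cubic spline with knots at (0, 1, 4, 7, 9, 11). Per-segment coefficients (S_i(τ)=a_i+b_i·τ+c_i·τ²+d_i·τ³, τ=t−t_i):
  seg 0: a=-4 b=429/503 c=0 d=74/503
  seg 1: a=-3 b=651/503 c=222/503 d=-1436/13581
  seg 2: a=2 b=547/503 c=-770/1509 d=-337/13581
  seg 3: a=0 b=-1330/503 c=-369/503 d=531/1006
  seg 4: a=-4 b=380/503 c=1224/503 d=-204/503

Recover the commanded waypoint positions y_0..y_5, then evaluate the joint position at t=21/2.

y_0=-4 y_1=-3 y_2=2 y_3=0 y_4=-4 y_5=4
S(21/2) = 1247/1006

y_0 = S_0(0) = a_0 = -4
y_1 = S_1(0) = a_1 = -3
y_2 = S_2(0) = a_2 = 2
y_3 = S_3(0) = a_3 = 0
y_4 = S_4(0) = a_4 = -4
y_5 = S_4(2) = 4
t_q=21/2 is in segment 4 (τ=3/2); S_4(τ)=1247/1006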